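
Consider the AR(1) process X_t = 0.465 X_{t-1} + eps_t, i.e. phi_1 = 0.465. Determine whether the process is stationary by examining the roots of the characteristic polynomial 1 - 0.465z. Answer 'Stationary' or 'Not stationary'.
\text{Stationary}

The AR(p) characteristic polynomial is P(z) = 1 - 0.465z.
Stationarity requires all roots to lie outside the unit circle, i.e. |z| > 1 for every root.
This is linear in z: 1 + (-0.465) z = 0  =>  z = -1/(-0.465) = 2.150538,  |z| = 2.150538.
Moduli of all roots: 2.1505.
All moduli strictly greater than 1? Yes.
Verdict: Stationary.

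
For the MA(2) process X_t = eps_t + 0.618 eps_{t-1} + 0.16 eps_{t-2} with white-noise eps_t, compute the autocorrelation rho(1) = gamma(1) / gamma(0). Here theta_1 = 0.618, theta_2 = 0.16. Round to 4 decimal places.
\rho(1) = 0.5093

For an MA(q) process with theta_0 = 1, the autocovariance is
  gamma(k) = sigma^2 * sum_{i=0..q-k} theta_i * theta_{i+k},
and rho(k) = gamma(k) / gamma(0). Sigma^2 cancels.
  numerator   = (1)*(0.618) + (0.618)*(0.16) = 0.71688.
  denominator = (1)^2 + (0.618)^2 + (0.16)^2 = 1.407524.
  rho(1) = 0.71688 / 1.407524 = 0.5093.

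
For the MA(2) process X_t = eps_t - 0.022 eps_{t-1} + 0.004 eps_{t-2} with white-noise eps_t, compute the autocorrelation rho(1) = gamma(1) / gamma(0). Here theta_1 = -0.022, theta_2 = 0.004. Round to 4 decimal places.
\rho(1) = -0.0221

For an MA(q) process with theta_0 = 1, the autocovariance is
  gamma(k) = sigma^2 * sum_{i=0..q-k} theta_i * theta_{i+k},
and rho(k) = gamma(k) / gamma(0). Sigma^2 cancels.
  numerator   = (1)*(-0.022) + (-0.022)*(0.004) = -0.022088.
  denominator = (1)^2 + (-0.022)^2 + (0.004)^2 = 1.0005.
  rho(1) = -0.022088 / 1.0005 = -0.0221.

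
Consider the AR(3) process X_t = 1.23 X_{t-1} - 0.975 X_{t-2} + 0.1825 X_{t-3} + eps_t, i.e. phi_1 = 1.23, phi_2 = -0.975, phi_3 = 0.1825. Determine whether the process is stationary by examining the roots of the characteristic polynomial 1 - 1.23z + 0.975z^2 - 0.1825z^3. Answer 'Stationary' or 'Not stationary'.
\text{Stationary}

The AR(p) characteristic polynomial is P(z) = 1 - 1.23z + 0.975z^2 - 0.1825z^3.
Stationarity requires all roots to lie outside the unit circle, i.e. |z| > 1 for every root.
Degree 3: look for a simple real root z0 first, then factor out (1 - z/z0) and solve the remaining quadratic.
Testing z0 = 4: P(4) = 1 + (-1.23)(4) + (0.975)(4)^2 + (-0.1825)(4)^3
  = 1 + (-4.92) + (15.6) + (-11.68) = 0.  So z_0 = 4 is a root, |z_0| = 4.
Divide out the factor (1 - 0.25 z) = (1 - z/z0) (since 1/z0 = 0.25):
  P(z) = (1 - 0.25 z)(1 + (-0.98) z + (0.73) z^2)
  [check: z-coef -0.98 - (0.25) = -1.23; z^2-coef 0.73 - (0.25)(-0.98) = 0.975; z^3-coef -(0.25)(0.73) = -0.1825.]
Remaining roots from the quadratic factor 1 + (-0.98) z + (0.73) z^2:
  Set 1 + (-0.98) z + (0.73) z^2 = 0, i.e. a z^2 + b z + c = 0 with a = 0.73, b = -0.98, c = 1.
  Discriminant D = b^2 - 4ac = (-0.98)^2 - 4*(0.73)*1 = 0.9604 - (2.92) = -1.9596.
  D < 0, so the roots are the complex-conjugate pair z = (-b +/- i sqrt(-D)) / (2a) = 0.6712 +/- 0.9588i.
  For a conjugate pair |z|^2 = z * conj(z) = (product of roots) = c/a = 1/(0.73) = 1.369863, so |z| = sqrt(1.369863) = 1.1704 for both roots.
Moduli of all roots: 4.0000, 1.1704, 1.1704.
All moduli strictly greater than 1? Yes.
Verdict: Stationary.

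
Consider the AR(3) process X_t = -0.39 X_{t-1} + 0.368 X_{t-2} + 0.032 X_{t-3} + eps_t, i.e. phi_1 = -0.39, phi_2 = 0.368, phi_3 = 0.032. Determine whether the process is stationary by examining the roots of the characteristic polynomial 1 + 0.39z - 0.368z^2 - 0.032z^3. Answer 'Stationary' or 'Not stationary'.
\text{Stationary}

The AR(p) characteristic polynomial is P(z) = 1 + 0.39z - 0.368z^2 - 0.032z^3.
Stationarity requires all roots to lie outside the unit circle, i.e. |z| > 1 for every root.
Degree 3: look for a simple real root z0 first, then factor out (1 - z/z0) and solve the remaining quadratic.
Testing z0 = -1.25: P(-1.25) = 1 + (0.39)(-1.25) + (-0.368)(-1.25)^2 + (-0.032)(-1.25)^3
  = 1 + (-0.4875) + (-0.575) + (0.0625) = 0.  So z_0 = -1.25 is a root, |z_0| = 1.25.
Divide out the factor (1 + 0.8 z) = (1 - z/z0) (since 1/z0 = -0.8):
  P(z) = (1 + 0.8 z)(1 + (-0.41) z + (-0.04) z^2)
  [check: z-coef -0.41 - (-0.8) = 0.39; z^2-coef -0.04 - (-0.8)(-0.41) = -0.368; z^3-coef -(-0.8)(-0.04) = -0.032.]
Remaining roots from the quadratic factor 1 + (-0.41) z + (-0.04) z^2:
  Set 1 + (-0.41) z + (-0.04) z^2 = 0, i.e. a z^2 + b z + c = 0 with a = -0.04, b = -0.41, c = 1.
  Discriminant D = b^2 - 4ac = (-0.41)^2 - 4*(-0.04)*1 = 0.1681 - (-0.16) = 0.3281.
  D >= 0, so the roots are real: z = (-b +/- sqrt(D)) / (2a) = (0.41 +/- 0.5728) / (-0.08).
    z_1 = (0.41 + 0.5728) / (-0.08) = -12.285,   |z_1| = 12.285.
    z_2 = (0.41 - 0.5728) / (-0.08) = 2.035,   |z_2| = 2.035.
Moduli of all roots: 1.2500, 12.2850, 2.0350.
All moduli strictly greater than 1? Yes.
Verdict: Stationary.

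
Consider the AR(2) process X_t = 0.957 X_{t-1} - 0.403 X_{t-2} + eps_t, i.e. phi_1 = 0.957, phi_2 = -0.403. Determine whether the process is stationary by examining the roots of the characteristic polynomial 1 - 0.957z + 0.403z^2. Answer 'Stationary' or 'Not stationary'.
\text{Stationary}

The AR(p) characteristic polynomial is P(z) = 1 - 0.957z + 0.403z^2.
Stationarity requires all roots to lie outside the unit circle, i.e. |z| > 1 for every root.
Set 1 + (-0.957) z + (0.403) z^2 = 0, i.e. a z^2 + b z + c = 0 with a = 0.403, b = -0.957, c = 1.
Discriminant D = b^2 - 4ac = (-0.957)^2 - 4*(0.403)*1 = 0.915849 - (1.612) = -0.696151.
D < 0, so the roots are the complex-conjugate pair z = (-b +/- i sqrt(-D)) / (2a) = 1.1873 +/- 1.0352i.
For a conjugate pair |z|^2 = z * conj(z) = (product of roots) = c/a = 1/(0.403) = 2.48139, so |z| = sqrt(2.48139) = 1.5752 for both roots.
Moduli of all roots: 1.5752, 1.5752.
All moduli strictly greater than 1? Yes.
Verdict: Stationary.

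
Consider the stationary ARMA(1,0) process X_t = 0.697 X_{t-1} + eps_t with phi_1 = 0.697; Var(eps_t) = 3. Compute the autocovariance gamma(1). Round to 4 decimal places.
\gamma(1) = 4.0666

Multiply the model equation by X_{t-k} and take expectations. With theta_0 = psi_0 = 1 and psi_j the MA(infinity) weights, this gives
  gamma(k) - sum_i phi_i gamma(k-i) = c_k,
  c_k = sigma^2 * sum_{j=k..q} theta_j psi_{j-k}   (c_k = 0 for k > q),
using gamma(-m) = gamma(m).
Pure AR (q = 0): c_0 = sigma^2 = 3, c_k = 0 for k >= 1.
Equations for k = 0 and k = 1 (AR order 1):
  gamma(0) = phi_1 gamma(1) + c_0
  gamma(1) = phi_1 gamma(0) + c_1
Substituting the second into the first: gamma(0) (1 - phi_1^2) = c_0 + phi_1 c_1, so
  gamma(0) = c_0 / (1 - phi_1^2) = 3 / (1 - (0.697)^2) = 3 / 0.514191 = 5.834408.
  gamma(1) = phi_1 gamma(0) = (0.697)(5.834408) = 4.066582.
Therefore gamma(1) = 4.0666 (to 4 decimal places).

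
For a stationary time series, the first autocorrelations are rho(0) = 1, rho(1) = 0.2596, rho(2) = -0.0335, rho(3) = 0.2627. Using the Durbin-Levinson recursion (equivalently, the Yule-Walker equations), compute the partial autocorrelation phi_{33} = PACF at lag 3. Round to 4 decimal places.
\phi_{33} = 0.3259

The PACF at lag k is phi_{kk}, the last component of the solution
to the Yule-Walker system G_k phi = r_k where
  (G_k)_{ij} = rho(|i - j|), (r_k)_i = rho(i), i,j = 1..k.
Equivalently, Durbin-Levinson gives phi_{kk} iteratively:
  phi_{11} = rho(1)
  phi_{kk} = [rho(k) - sum_{j=1..k-1} phi_{k-1,j} rho(k-j)]
            / [1 - sum_{j=1..k-1} phi_{k-1,j} rho(j)],
  phi_{k,j} = phi_{k-1,j} - phi_{kk} phi_{k-1,k-j},  j = 1..k-1.
Step k = 1:
  phi_11 = rho(1) = 0.2596.
Step k = 2:
  phi_22 = [rho(2) - phi_11 rho(1)] / [1 - phi_11 rho(1)] = [-0.0335 - (0.2596)(0.2596)] / [1 - (0.2596)(0.2596)]
         = -0.10089216 / 0.93260784 = -0.108183.
  Update: phi_21 = phi_11 - phi_22 phi_11 = 0.2596 - (-0.108183)(0.2596) = 0.287684.
Step k = 3:
  phi_33 = [rho(3) - phi_21 rho(2) - phi_22 rho(1)] / [1 - phi_21 rho(1) - phi_22 rho(2)]
    numerator   = 0.2627 - (0.287684)(-0.0335) - (-0.108183)(0.2596) = 0.30042169
    denominator = 1 - (0.287684)(0.2596) - (-0.108183)(-0.0335) = 0.92169304
  phi_33 = 0.30042169 / 0.92169304 = 0.3259.
Therefore phi_{33} = 0.3259.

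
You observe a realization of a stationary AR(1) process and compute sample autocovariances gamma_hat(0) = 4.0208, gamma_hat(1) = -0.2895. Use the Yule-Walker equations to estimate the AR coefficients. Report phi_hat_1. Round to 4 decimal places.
\hat\phi_{1} = -0.0720

The Yule-Walker equations for an AR(p) process read, in matrix form,
  Gamma_p phi = r_p,   with   (Gamma_p)_{ij} = gamma(|i - j|),
                       (r_p)_i = gamma(i),   i,j = 1..p.
Substitute the sample gammas (Toeplitz matrix and right-hand side of size 1):
  Gamma_p = [[4.0208]]
  r_p     = [-0.2895]
With p = 1 this is the single equation gamma(0) phi_1 = gamma(1):
  phi_hat_1 = gamma(1) / gamma(0) = -0.2895 / 4.0208 = -0.0720.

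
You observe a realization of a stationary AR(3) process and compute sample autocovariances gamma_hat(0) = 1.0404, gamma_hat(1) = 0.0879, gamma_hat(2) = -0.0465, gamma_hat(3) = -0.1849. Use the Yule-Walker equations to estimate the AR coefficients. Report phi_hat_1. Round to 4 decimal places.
\hat\phi_{1} = 0.0800

The Yule-Walker equations for an AR(p) process read, in matrix form,
  Gamma_p phi = r_p,   with   (Gamma_p)_{ij} = gamma(|i - j|),
                       (r_p)_i = gamma(i),   i,j = 1..p.
Substitute the sample gammas (Toeplitz matrix and right-hand side of size 3):
  Gamma_p = [[1.0404, 0.0879, -0.0465], [0.0879, 1.0404, 0.0879], [-0.0465, 0.0879, 1.0404]]
  r_p     = [0.0879, -0.0465, -0.1849]
Written out (R1..R3):
  (R1) 1.0404 phi_1 + 0.0879 phi_2 - 0.0465 phi_3 = 0.0879
  (R2) 0.0879 phi_1 + 1.0404 phi_2 + 0.0879 phi_3 = -0.0465
  (R3) -0.0465 phi_1 + 0.0879 phi_2 + 1.0404 phi_3 = -0.1849
Gaussian elimination:
  R2 <- R2 - (0.0879/1.0404) R1 = R2 - (0.084487) R1:  1.032974 phi_2 + 0.091829 phi_3 = -0.053926
  R3 <- R3 - (-0.0465/1.0404) R1 = R3 - (-0.044694) R1:  0.091829 phi_2 + 1.038322 phi_3 = -0.180971
  R3 <- R3 - (0.091829/1.032974) R2 = R3 - (0.088897) R2:  1.030158 phi_3 = -0.176177
Back-substitution:
  phi_hat_3 = -0.176177 / 1.030158 = -0.17102
  phi_hat_2 = (-0.053926 - (0.091829)(-0.17102)) / 1.032974 = -0.037002
  phi_hat_1 = (0.0879 - (0.0879)(-0.037002) - (-0.0465)(-0.17102)) / 1.0404 = 0.079969
So phi_hat = [0.0800, -0.0370, -0.1710].
Therefore phi_hat_1 = 0.0800.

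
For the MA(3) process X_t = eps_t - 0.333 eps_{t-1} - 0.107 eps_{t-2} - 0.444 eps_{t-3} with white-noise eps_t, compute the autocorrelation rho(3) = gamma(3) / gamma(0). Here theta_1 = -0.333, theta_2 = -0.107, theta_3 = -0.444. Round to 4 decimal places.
\rho(3) = -0.3365

For an MA(q) process with theta_0 = 1, the autocovariance is
  gamma(k) = sigma^2 * sum_{i=0..q-k} theta_i * theta_{i+k},
and rho(k) = gamma(k) / gamma(0). Sigma^2 cancels.
  numerator   = (1)*(-0.444) = -0.444.
  denominator = (1)^2 + (-0.333)^2 + (-0.107)^2 + (-0.444)^2 = 1.319474.
  rho(3) = -0.444 / 1.319474 = -0.3365.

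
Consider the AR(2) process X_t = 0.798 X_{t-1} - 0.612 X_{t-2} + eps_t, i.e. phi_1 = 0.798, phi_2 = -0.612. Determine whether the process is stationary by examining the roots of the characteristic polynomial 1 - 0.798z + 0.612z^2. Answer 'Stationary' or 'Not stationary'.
\text{Stationary}

The AR(p) characteristic polynomial is P(z) = 1 - 0.798z + 0.612z^2.
Stationarity requires all roots to lie outside the unit circle, i.e. |z| > 1 for every root.
Set 1 + (-0.798) z + (0.612) z^2 = 0, i.e. a z^2 + b z + c = 0 with a = 0.612, b = -0.798, c = 1.
Discriminant D = b^2 - 4ac = (-0.798)^2 - 4*(0.612)*1 = 0.636804 - (2.448) = -1.811196.
D < 0, so the roots are the complex-conjugate pair z = (-b +/- i sqrt(-D)) / (2a) = 0.652 +/- 1.0995i.
For a conjugate pair |z|^2 = z * conj(z) = (product of roots) = c/a = 1/(0.612) = 1.633987, so |z| = sqrt(1.633987) = 1.2783 for both roots.
Moduli of all roots: 1.2783, 1.2783.
All moduli strictly greater than 1? Yes.
Verdict: Stationary.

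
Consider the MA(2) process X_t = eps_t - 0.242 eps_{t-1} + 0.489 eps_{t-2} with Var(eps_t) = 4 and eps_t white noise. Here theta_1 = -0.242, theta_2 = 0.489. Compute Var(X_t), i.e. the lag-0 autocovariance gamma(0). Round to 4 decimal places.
\gamma(0) = 5.1907

For an MA(q) process X_t = eps_t + sum_i theta_i eps_{t-i} with
Var(eps_t) = sigma^2, the variance is
  gamma(0) = sigma^2 * (1 + sum_i theta_i^2).
  sum_i theta_i^2 = (-0.242)^2 + (0.489)^2 = 0.058564 + 0.239121 = 0.297685.
  gamma(0) = 4 * (1 + 0.297685) = 4 * 1.297685 = 5.19074, which rounds to 5.1907.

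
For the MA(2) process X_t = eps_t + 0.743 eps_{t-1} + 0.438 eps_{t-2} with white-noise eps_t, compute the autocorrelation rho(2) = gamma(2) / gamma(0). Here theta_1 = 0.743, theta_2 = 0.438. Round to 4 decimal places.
\rho(2) = 0.2512

For an MA(q) process with theta_0 = 1, the autocovariance is
  gamma(k) = sigma^2 * sum_{i=0..q-k} theta_i * theta_{i+k},
and rho(k) = gamma(k) / gamma(0). Sigma^2 cancels.
  numerator   = (1)*(0.438) = 0.438.
  denominator = (1)^2 + (0.743)^2 + (0.438)^2 = 1.743893.
  rho(2) = 0.438 / 1.743893 = 0.2512.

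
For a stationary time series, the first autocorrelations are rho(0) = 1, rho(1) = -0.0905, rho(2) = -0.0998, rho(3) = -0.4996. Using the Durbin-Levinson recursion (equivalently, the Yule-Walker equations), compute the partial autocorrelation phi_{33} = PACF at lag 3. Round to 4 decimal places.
\phi_{33} = -0.5300

The PACF at lag k is phi_{kk}, the last component of the solution
to the Yule-Walker system G_k phi = r_k where
  (G_k)_{ij} = rho(|i - j|), (r_k)_i = rho(i), i,j = 1..k.
Equivalently, Durbin-Levinson gives phi_{kk} iteratively:
  phi_{11} = rho(1)
  phi_{kk} = [rho(k) - sum_{j=1..k-1} phi_{k-1,j} rho(k-j)]
            / [1 - sum_{j=1..k-1} phi_{k-1,j} rho(j)],
  phi_{k,j} = phi_{k-1,j} - phi_{kk} phi_{k-1,k-j},  j = 1..k-1.
Step k = 1:
  phi_11 = rho(1) = -0.0905.
Step k = 2:
  phi_22 = [rho(2) - phi_11 rho(1)] / [1 - phi_11 rho(1)] = [-0.0998 - (-0.0905)(-0.0905)] / [1 - (-0.0905)(-0.0905)]
         = -0.10799025 / 0.99180975 = -0.108882.
  Update: phi_21 = phi_11 - phi_22 phi_11 = -0.0905 - (-0.108882)(-0.0905) = -0.100354.
Step k = 3:
  phi_33 = [rho(3) - phi_21 rho(2) - phi_22 rho(1)] / [1 - phi_21 rho(1) - phi_22 rho(2)]
    numerator   = -0.4996 - (-0.100354)(-0.0998) - (-0.108882)(-0.0905) = -0.51946913
    denominator = 1 - (-0.100354)(-0.0905) - (-0.108882)(-0.0998) = 0.98005155
  phi_33 = -0.51946913 / 0.98005155 = -0.53.
Therefore phi_{33} = -0.5300.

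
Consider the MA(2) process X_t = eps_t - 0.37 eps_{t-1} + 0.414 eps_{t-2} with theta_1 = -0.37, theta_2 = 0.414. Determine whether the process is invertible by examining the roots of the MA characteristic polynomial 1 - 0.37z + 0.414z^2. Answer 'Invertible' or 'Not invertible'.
\text{Invertible}

The MA(q) characteristic polynomial is P(z) = 1 - 0.37z + 0.414z^2.
Invertibility requires all roots to lie outside the unit circle, i.e. |z| > 1 for every root.
Set 1 + (-0.37) z + (0.414) z^2 = 0, i.e. a z^2 + b z + c = 0 with a = 0.414, b = -0.37, c = 1.
Discriminant D = b^2 - 4ac = (-0.37)^2 - 4*(0.414)*1 = 0.1369 - (1.656) = -1.5191.
D < 0, so the roots are the complex-conjugate pair z = (-b +/- i sqrt(-D)) / (2a) = 0.4469 +/- 1.4885i.
For a conjugate pair |z|^2 = z * conj(z) = (product of roots) = c/a = 1/(0.414) = 2.415459, so |z| = sqrt(2.415459) = 1.5542 for both roots.
Moduli of all roots: 1.5542, 1.5542.
All moduli strictly greater than 1? Yes.
Verdict: Invertible.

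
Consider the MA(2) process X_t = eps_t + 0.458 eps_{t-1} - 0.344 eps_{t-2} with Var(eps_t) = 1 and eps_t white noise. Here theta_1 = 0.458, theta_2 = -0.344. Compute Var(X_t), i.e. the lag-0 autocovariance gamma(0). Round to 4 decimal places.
\gamma(0) = 1.3281

For an MA(q) process X_t = eps_t + sum_i theta_i eps_{t-i} with
Var(eps_t) = sigma^2, the variance is
  gamma(0) = sigma^2 * (1 + sum_i theta_i^2).
  sum_i theta_i^2 = (0.458)^2 + (-0.344)^2 = 0.209764 + 0.118336 = 0.3281.
  gamma(0) = 1 * (1 + 0.3281) = 1 * 1.3281 = 1.3281.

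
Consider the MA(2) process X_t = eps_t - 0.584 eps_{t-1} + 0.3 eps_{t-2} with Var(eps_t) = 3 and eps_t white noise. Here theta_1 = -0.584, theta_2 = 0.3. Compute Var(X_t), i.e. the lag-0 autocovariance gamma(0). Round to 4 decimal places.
\gamma(0) = 4.2932

For an MA(q) process X_t = eps_t + sum_i theta_i eps_{t-i} with
Var(eps_t) = sigma^2, the variance is
  gamma(0) = sigma^2 * (1 + sum_i theta_i^2).
  sum_i theta_i^2 = (-0.584)^2 + (0.3)^2 = 0.341056 + 0.09 = 0.431056.
  gamma(0) = 3 * (1 + 0.431056) = 3 * 1.431056 = 4.293168, which rounds to 4.2932.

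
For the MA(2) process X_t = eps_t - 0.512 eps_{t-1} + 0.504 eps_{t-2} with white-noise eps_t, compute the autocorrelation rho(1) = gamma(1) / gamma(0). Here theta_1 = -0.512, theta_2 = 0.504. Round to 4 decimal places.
\rho(1) = -0.5079

For an MA(q) process with theta_0 = 1, the autocovariance is
  gamma(k) = sigma^2 * sum_{i=0..q-k} theta_i * theta_{i+k},
and rho(k) = gamma(k) / gamma(0). Sigma^2 cancels.
  numerator   = (1)*(-0.512) + (-0.512)*(0.504) = -0.770048.
  denominator = (1)^2 + (-0.512)^2 + (0.504)^2 = 1.51616.
  rho(1) = -0.770048 / 1.51616 = -0.5079.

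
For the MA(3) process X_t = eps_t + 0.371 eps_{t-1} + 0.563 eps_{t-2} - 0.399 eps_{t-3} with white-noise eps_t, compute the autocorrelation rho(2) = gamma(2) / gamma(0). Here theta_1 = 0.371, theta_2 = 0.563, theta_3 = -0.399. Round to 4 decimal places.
\rho(2) = 0.2571

For an MA(q) process with theta_0 = 1, the autocovariance is
  gamma(k) = sigma^2 * sum_{i=0..q-k} theta_i * theta_{i+k},
and rho(k) = gamma(k) / gamma(0). Sigma^2 cancels.
  numerator   = (1)*(0.563) + (0.371)*(-0.399) = 0.414971.
  denominator = (1)^2 + (0.371)^2 + (0.563)^2 + (-0.399)^2 = 1.613811.
  rho(2) = 0.414971 / 1.613811 = 0.2571.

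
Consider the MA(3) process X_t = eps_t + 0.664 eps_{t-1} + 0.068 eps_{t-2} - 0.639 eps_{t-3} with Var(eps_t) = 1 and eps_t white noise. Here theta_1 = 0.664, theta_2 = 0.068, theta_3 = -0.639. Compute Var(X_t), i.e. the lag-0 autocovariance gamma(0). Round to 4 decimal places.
\gamma(0) = 1.8538

For an MA(q) process X_t = eps_t + sum_i theta_i eps_{t-i} with
Var(eps_t) = sigma^2, the variance is
  gamma(0) = sigma^2 * (1 + sum_i theta_i^2).
  sum_i theta_i^2 = (0.664)^2 + (0.068)^2 + (-0.639)^2 = 0.440896 + 0.004624 + 0.408321 = 0.853841.
  gamma(0) = 1 * (1 + 0.853841) = 1 * 1.853841 = 1.853841, which rounds to 1.8538.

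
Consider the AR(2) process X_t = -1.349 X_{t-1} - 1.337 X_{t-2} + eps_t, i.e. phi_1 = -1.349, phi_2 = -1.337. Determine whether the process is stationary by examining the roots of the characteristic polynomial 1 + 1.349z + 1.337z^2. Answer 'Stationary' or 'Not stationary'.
\text{Not stationary}

The AR(p) characteristic polynomial is P(z) = 1 + 1.349z + 1.337z^2.
Stationarity requires all roots to lie outside the unit circle, i.e. |z| > 1 for every root.
Set 1 + (1.349) z + (1.337) z^2 = 0, i.e. a z^2 + b z + c = 0 with a = 1.337, b = 1.349, c = 1.
Discriminant D = b^2 - 4ac = (1.349)^2 - 4*(1.337)*1 = 1.819801 - (5.348) = -3.528199.
D < 0, so the roots are the complex-conjugate pair z = (-b +/- i sqrt(-D)) / (2a) = -0.5045 +/- 0.7024i.
For a conjugate pair |z|^2 = z * conj(z) = (product of roots) = c/a = 1/(1.337) = 0.747943, so |z| = sqrt(0.747943) = 0.8648 for both roots.
Moduli of all roots: 0.8648, 0.8648.
All moduli strictly greater than 1? No.
Verdict: Not stationary.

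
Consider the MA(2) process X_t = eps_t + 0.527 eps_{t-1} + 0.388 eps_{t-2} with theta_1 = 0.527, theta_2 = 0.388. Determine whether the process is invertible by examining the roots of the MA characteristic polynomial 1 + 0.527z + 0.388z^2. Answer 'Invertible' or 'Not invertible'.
\text{Invertible}

The MA(q) characteristic polynomial is P(z) = 1 + 0.527z + 0.388z^2.
Invertibility requires all roots to lie outside the unit circle, i.e. |z| > 1 for every root.
Set 1 + (0.527) z + (0.388) z^2 = 0, i.e. a z^2 + b z + c = 0 with a = 0.388, b = 0.527, c = 1.
Discriminant D = b^2 - 4ac = (0.527)^2 - 4*(0.388)*1 = 0.277729 - (1.552) = -1.274271.
D < 0, so the roots are the complex-conjugate pair z = (-b +/- i sqrt(-D)) / (2a) = -0.6791 +/- 1.4547i.
For a conjugate pair |z|^2 = z * conj(z) = (product of roots) = c/a = 1/(0.388) = 2.57732, so |z| = sqrt(2.57732) = 1.6054 for both roots.
Moduli of all roots: 1.6054, 1.6054.
All moduli strictly greater than 1? Yes.
Verdict: Invertible.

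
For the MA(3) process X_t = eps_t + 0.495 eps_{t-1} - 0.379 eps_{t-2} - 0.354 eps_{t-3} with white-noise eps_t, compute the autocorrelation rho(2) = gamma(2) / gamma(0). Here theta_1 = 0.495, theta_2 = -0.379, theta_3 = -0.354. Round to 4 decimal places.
\rho(2) = -0.3661

For an MA(q) process with theta_0 = 1, the autocovariance is
  gamma(k) = sigma^2 * sum_{i=0..q-k} theta_i * theta_{i+k},
and rho(k) = gamma(k) / gamma(0). Sigma^2 cancels.
  numerator   = (1)*(-0.379) + (0.495)*(-0.354) = -0.55423.
  denominator = (1)^2 + (0.495)^2 + (-0.379)^2 + (-0.354)^2 = 1.513982.
  rho(2) = -0.55423 / 1.513982 = -0.3661.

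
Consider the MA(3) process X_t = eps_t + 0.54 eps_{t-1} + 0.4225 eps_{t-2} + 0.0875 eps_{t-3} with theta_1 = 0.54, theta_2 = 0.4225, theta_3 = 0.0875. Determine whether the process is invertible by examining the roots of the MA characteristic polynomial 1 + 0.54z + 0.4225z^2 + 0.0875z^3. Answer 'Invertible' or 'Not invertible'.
\text{Invertible}

The MA(q) characteristic polynomial is P(z) = 1 + 0.54z + 0.4225z^2 + 0.0875z^3.
Invertibility requires all roots to lie outside the unit circle, i.e. |z| > 1 for every root.
Degree 3: look for a simple real root z0 first, then factor out (1 - z/z0) and solve the remaining quadratic.
Testing z0 = -4: P(-4) = 1 + (0.54)(-4) + (0.4225)(-4)^2 + (0.0875)(-4)^3
  = 1 + (-2.16) + (6.76) + (-5.6) = 0.  So z_0 = -4 is a root, |z_0| = 4.
Divide out the factor (1 + 0.25 z) = (1 - z/z0) (since 1/z0 = -0.25):
  P(z) = (1 + 0.25 z)(1 + (0.29) z + (0.35) z^2)
  [check: z-coef 0.29 - (-0.25) = 0.54; z^2-coef 0.35 - (-0.25)(0.29) = 0.4225; z^3-coef -(-0.25)(0.35) = 0.0875.]
Remaining roots from the quadratic factor 1 + (0.29) z + (0.35) z^2:
  Set 1 + (0.29) z + (0.35) z^2 = 0, i.e. a z^2 + b z + c = 0 with a = 0.35, b = 0.29, c = 1.
  Discriminant D = b^2 - 4ac = (0.29)^2 - 4*(0.35)*1 = 0.0841 - (1.4) = -1.3159.
  D < 0, so the roots are the complex-conjugate pair z = (-b +/- i sqrt(-D)) / (2a) = -0.4143 +/- 1.6388i.
  For a conjugate pair |z|^2 = z * conj(z) = (product of roots) = c/a = 1/(0.35) = 2.857143, so |z| = sqrt(2.857143) = 1.6903 for both roots.
Moduli of all roots: 4.0000, 1.6903, 1.6903.
All moduli strictly greater than 1? Yes.
Verdict: Invertible.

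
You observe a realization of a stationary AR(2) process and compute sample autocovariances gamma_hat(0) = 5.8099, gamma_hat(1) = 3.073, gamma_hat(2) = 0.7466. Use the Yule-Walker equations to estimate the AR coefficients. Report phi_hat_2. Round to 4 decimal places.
\hat\phi_{2} = -0.2100

The Yule-Walker equations for an AR(p) process read, in matrix form,
  Gamma_p phi = r_p,   with   (Gamma_p)_{ij} = gamma(|i - j|),
                       (r_p)_i = gamma(i),   i,j = 1..p.
Substitute the sample gammas (Toeplitz matrix and right-hand side of size 2):
  Gamma_p = [[5.8099, 3.073], [3.073, 5.8099]]
  r_p     = [3.073, 0.7466]
Written out:
  5.8099 phi_1 + 3.073 phi_2 = 3.073
  3.073 phi_1 + 5.8099 phi_2 = 0.7466
Solve by Cramer's rule:
  det = gamma(0)^2 - gamma(1)^2 = (5.8099)^2 - (3.073)^2 = 33.75493801 - 9.443329 = 24.31160901
  phi_hat_1 = [gamma(1) gamma(0) - gamma(1) gamma(2)] / det = [(3.073)(5.8099) - (3.073)(0.7466)] / 24.31160901 = 15.5595209 / 24.31160901 = 0.64
  phi_hat_2 = [gamma(0) gamma(2) - gamma(1)^2] / det = [(5.8099)(0.7466) - (3.073)^2] / 24.31160901 = -5.10565766 / 24.31160901 = -0.21
So phi_hat = [0.6400, -0.2100].
Therefore phi_hat_2 = -0.2100.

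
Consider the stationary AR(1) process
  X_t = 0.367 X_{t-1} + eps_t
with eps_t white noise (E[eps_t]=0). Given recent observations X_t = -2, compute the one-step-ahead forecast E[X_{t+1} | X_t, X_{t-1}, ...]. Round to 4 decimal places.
E[X_{t+1} \mid \mathcal F_t] = -0.7340

For an AR(p) model X_t = c + sum_i phi_i X_{t-i} + eps_t, the
one-step-ahead conditional mean is
  E[X_{t+1} | X_t, ...] = c + sum_i phi_i X_{t+1-i}.
Substitute known values:
  E[X_{t+1} | ...] = (0.367) * (-2)
                   = -0.7340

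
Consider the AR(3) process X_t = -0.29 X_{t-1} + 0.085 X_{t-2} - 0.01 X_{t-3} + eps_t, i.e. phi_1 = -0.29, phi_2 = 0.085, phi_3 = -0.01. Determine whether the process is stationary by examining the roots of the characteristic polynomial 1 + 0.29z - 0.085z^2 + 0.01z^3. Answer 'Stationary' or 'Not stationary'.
\text{Stationary}

The AR(p) characteristic polynomial is P(z) = 1 + 0.29z - 0.085z^2 + 0.01z^3.
Stationarity requires all roots to lie outside the unit circle, i.e. |z| > 1 for every root.
Degree 3: look for a simple real root z0 first, then factor out (1 - z/z0) and solve the remaining quadratic.
Testing z0 = -2: P(-2) = 1 + (0.29)(-2) + (-0.085)(-2)^2 + (0.01)(-2)^3
  = 1 + (-0.58) + (-0.34) + (-0.08) = 0.  So z_0 = -2 is a root, |z_0| = 2.
Divide out the factor (1 + 0.5 z) = (1 - z/z0) (since 1/z0 = -0.5):
  P(z) = (1 + 0.5 z)(1 + (-0.21) z + (0.02) z^2)
  [check: z-coef -0.21 - (-0.5) = 0.29; z^2-coef 0.02 - (-0.5)(-0.21) = -0.085; z^3-coef -(-0.5)(0.02) = 0.01.]
Remaining roots from the quadratic factor 1 + (-0.21) z + (0.02) z^2:
  Set 1 + (-0.21) z + (0.02) z^2 = 0, i.e. a z^2 + b z + c = 0 with a = 0.02, b = -0.21, c = 1.
  Discriminant D = b^2 - 4ac = (-0.21)^2 - 4*(0.02)*1 = 0.0441 - (0.08) = -0.0359.
  D < 0, so the roots are the complex-conjugate pair z = (-b +/- i sqrt(-D)) / (2a) = 5.25 +/- 4.7368i.
  For a conjugate pair |z|^2 = z * conj(z) = (product of roots) = c/a = 1/(0.02) = 50, so |z| = sqrt(50) = 7.0711 for both roots.
Moduli of all roots: 2.0000, 7.0711, 7.0711.
All moduli strictly greater than 1? Yes.
Verdict: Stationary.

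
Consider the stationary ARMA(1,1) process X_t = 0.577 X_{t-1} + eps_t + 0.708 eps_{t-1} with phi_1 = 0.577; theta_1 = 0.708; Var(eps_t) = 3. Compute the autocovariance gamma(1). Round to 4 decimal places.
\gamma(1) = 8.1398

Multiply the model equation by X_{t-k} and take expectations. With theta_0 = psi_0 = 1 and psi_j the MA(infinity) weights, this gives
  gamma(k) - sum_i phi_i gamma(k-i) = c_k,
  c_k = sigma^2 * sum_{j=k..q} theta_j psi_{j-k}   (c_k = 0 for k > q),
using gamma(-m) = gamma(m).
psi-weights needed (psi_j = theta_j + sum_i phi_i psi_{j-i}):
  psi_1 = theta_1 + phi_1 = 0.708 + (0.577) = 1.285
Right-hand sides:
  c_0 = sigma^2 (1 + theta_1 psi_1) = 3 * (1 + (0.708)(1.285)) = 3 * 1.90978 = 5.72934
  c_1 = sigma^2 theta_1 = 3 * (0.708) = 2.124
  c_2 = 0
Equations for k = 0 and k = 1 (AR order 1):
  gamma(0) = phi_1 gamma(1) + c_0
  gamma(1) = phi_1 gamma(0) + c_1
Substituting the second into the first: gamma(0) (1 - phi_1^2) = c_0 + phi_1 c_1, so
  gamma(0) = (c_0 + phi_1 c_1) / (1 - phi_1^2) = (5.72934 + (0.577)(2.124)) / (1 - (0.577)^2) = 6.954888 / 0.667071 = 10.426009.
  gamma(1) = phi_1 gamma(0) + c_1 = (0.577)(10.426009) + (2.124) = 8.139807.
Therefore gamma(1) = 8.1398 (to 4 decimal places).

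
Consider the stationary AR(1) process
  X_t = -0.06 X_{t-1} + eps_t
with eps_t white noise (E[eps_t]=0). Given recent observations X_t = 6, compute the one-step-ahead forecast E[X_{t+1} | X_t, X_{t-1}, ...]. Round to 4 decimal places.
E[X_{t+1} \mid \mathcal F_t] = -0.3600

For an AR(p) model X_t = c + sum_i phi_i X_{t-i} + eps_t, the
one-step-ahead conditional mean is
  E[X_{t+1} | X_t, ...] = c + sum_i phi_i X_{t+1-i}.
Substitute known values:
  E[X_{t+1} | ...] = (-0.06) * (6)
                   = -0.3600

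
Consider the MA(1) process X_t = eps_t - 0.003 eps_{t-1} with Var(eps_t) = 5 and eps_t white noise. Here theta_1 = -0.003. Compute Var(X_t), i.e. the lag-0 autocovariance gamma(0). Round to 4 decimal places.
\gamma(0) = 5.0000

For an MA(q) process X_t = eps_t + sum_i theta_i eps_{t-i} with
Var(eps_t) = sigma^2, the variance is
  gamma(0) = sigma^2 * (1 + sum_i theta_i^2).
  sum_i theta_i^2 = (-0.003)^2 = 0.000009.
  gamma(0) = 5 * (1 + 0.000009) = 5 * 1.000009 = 5.000045, which rounds to 5.0000.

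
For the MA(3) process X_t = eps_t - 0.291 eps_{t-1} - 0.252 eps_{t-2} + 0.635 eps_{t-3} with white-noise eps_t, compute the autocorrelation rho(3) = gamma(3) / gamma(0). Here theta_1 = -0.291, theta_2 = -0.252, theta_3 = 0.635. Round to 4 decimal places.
\rho(3) = 0.4093

For an MA(q) process with theta_0 = 1, the autocovariance is
  gamma(k) = sigma^2 * sum_{i=0..q-k} theta_i * theta_{i+k},
and rho(k) = gamma(k) / gamma(0). Sigma^2 cancels.
  numerator   = (1)*(0.635) = 0.635.
  denominator = (1)^2 + (-0.291)^2 + (-0.252)^2 + (0.635)^2 = 1.55141.
  rho(3) = 0.635 / 1.55141 = 0.4093.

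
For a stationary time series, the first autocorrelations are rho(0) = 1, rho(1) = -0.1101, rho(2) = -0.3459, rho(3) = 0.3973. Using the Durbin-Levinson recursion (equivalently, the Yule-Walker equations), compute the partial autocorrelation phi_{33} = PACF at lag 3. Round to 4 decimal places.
\phi_{33} = 0.3560

The PACF at lag k is phi_{kk}, the last component of the solution
to the Yule-Walker system G_k phi = r_k where
  (G_k)_{ij} = rho(|i - j|), (r_k)_i = rho(i), i,j = 1..k.
Equivalently, Durbin-Levinson gives phi_{kk} iteratively:
  phi_{11} = rho(1)
  phi_{kk} = [rho(k) - sum_{j=1..k-1} phi_{k-1,j} rho(k-j)]
            / [1 - sum_{j=1..k-1} phi_{k-1,j} rho(j)],
  phi_{k,j} = phi_{k-1,j} - phi_{kk} phi_{k-1,k-j},  j = 1..k-1.
Step k = 1:
  phi_11 = rho(1) = -0.1101.
Step k = 2:
  phi_22 = [rho(2) - phi_11 rho(1)] / [1 - phi_11 rho(1)] = [-0.3459 - (-0.1101)(-0.1101)] / [1 - (-0.1101)(-0.1101)]
         = -0.35802201 / 0.98787799 = -0.362415.
  Update: phi_21 = phi_11 - phi_22 phi_11 = -0.1101 - (-0.362415)(-0.1101) = -0.150002.
Step k = 3:
  phi_33 = [rho(3) - phi_21 rho(2) - phi_22 rho(1)] / [1 - phi_21 rho(1) - phi_22 rho(2)]
    numerator   = 0.3973 - (-0.150002)(-0.3459) - (-0.362415)(-0.1101) = 0.30551242
    denominator = 1 - (-0.150002)(-0.1101) - (-0.362415)(-0.3459) = 0.85812537
  phi_33 = 0.30551242 / 0.85812537 = 0.356.
Therefore phi_{33} = 0.3560.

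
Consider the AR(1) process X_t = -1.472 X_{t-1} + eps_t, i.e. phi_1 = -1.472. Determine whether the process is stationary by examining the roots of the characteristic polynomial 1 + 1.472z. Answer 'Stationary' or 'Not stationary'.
\text{Not stationary}

The AR(p) characteristic polynomial is P(z) = 1 + 1.472z.
Stationarity requires all roots to lie outside the unit circle, i.e. |z| > 1 for every root.
This is linear in z: 1 + (1.472) z = 0  =>  z = -1/(1.472) = -0.679348,  |z| = 0.679348.
Moduli of all roots: 0.6793.
All moduli strictly greater than 1? No.
Verdict: Not stationary.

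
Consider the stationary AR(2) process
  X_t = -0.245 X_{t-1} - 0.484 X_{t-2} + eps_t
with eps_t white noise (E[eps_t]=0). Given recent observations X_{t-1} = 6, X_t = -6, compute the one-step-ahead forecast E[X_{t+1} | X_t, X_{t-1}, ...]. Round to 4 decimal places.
E[X_{t+1} \mid \mathcal F_t] = -1.4340

For an AR(p) model X_t = c + sum_i phi_i X_{t-i} + eps_t, the
one-step-ahead conditional mean is
  E[X_{t+1} | X_t, ...] = c + sum_i phi_i X_{t+1-i}.
Substitute known values:
  E[X_{t+1} | ...] = (-0.245) * (-6) + (-0.484) * (6)
                   = -1.4340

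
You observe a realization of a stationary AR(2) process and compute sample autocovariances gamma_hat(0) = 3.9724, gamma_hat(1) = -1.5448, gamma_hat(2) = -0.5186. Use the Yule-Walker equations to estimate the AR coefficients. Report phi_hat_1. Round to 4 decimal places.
\hat\phi_{1} = -0.5180

The Yule-Walker equations for an AR(p) process read, in matrix form,
  Gamma_p phi = r_p,   with   (Gamma_p)_{ij} = gamma(|i - j|),
                       (r_p)_i = gamma(i),   i,j = 1..p.
Substitute the sample gammas (Toeplitz matrix and right-hand side of size 2):
  Gamma_p = [[3.9724, -1.5448], [-1.5448, 3.9724]]
  r_p     = [-1.5448, -0.5186]
Written out:
  3.9724 phi_1 - 1.5448 phi_2 = -1.5448
  -1.5448 phi_1 + 3.9724 phi_2 = -0.5186
Solve by Cramer's rule:
  det = gamma(0)^2 - gamma(1)^2 = (3.9724)^2 - (-1.5448)^2 = 15.77996176 - 2.38640704 = 13.39355472
  phi_hat_1 = [gamma(1) gamma(0) - gamma(1) gamma(2)] / det = [(-1.5448)(3.9724) - (-1.5448)(-0.5186)] / 13.39355472 = -6.9376968 / 13.39355472 = -0.518
  phi_hat_2 = [gamma(0) gamma(2) - gamma(1)^2] / det = [(3.9724)(-0.5186) - (-1.5448)^2] / 13.39355472 = -4.44649368 / 13.39355472 = -0.332
So phi_hat = [-0.5180, -0.3320].
Therefore phi_hat_1 = -0.5180.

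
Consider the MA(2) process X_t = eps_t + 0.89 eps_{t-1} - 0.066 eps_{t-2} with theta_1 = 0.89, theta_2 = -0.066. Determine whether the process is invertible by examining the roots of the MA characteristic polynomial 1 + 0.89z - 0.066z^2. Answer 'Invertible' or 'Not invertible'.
\text{Invertible}

The MA(q) characteristic polynomial is P(z) = 1 + 0.89z - 0.066z^2.
Invertibility requires all roots to lie outside the unit circle, i.e. |z| > 1 for every root.
Set 1 + (0.89) z + (-0.066) z^2 = 0, i.e. a z^2 + b z + c = 0 with a = -0.066, b = 0.89, c = 1.
Discriminant D = b^2 - 4ac = (0.89)^2 - 4*(-0.066)*1 = 0.7921 - (-0.264) = 1.0561.
D >= 0, so the roots are real: z = (-b +/- sqrt(D)) / (2a) = (-0.89 +/- 1.027667) / (-0.132).
  z_1 = (-0.89 + 1.027667) / (-0.132) = -1.0429,   |z_1| = 1.0429.
  z_2 = (-0.89 - 1.027667) / (-0.132) = 14.5278,   |z_2| = 14.5278.
Moduli of all roots: 1.0429, 14.5278.
All moduli strictly greater than 1? Yes.
Verdict: Invertible.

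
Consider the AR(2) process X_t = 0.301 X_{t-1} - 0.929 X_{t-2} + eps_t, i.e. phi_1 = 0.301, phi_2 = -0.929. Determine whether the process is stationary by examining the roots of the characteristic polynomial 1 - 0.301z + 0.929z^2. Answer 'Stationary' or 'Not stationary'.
\text{Stationary}

The AR(p) characteristic polynomial is P(z) = 1 - 0.301z + 0.929z^2.
Stationarity requires all roots to lie outside the unit circle, i.e. |z| > 1 for every root.
Set 1 + (-0.301) z + (0.929) z^2 = 0, i.e. a z^2 + b z + c = 0 with a = 0.929, b = -0.301, c = 1.
Discriminant D = b^2 - 4ac = (-0.301)^2 - 4*(0.929)*1 = 0.090601 - (3.716) = -3.625399.
D < 0, so the roots are the complex-conjugate pair z = (-b +/- i sqrt(-D)) / (2a) = 0.162 +/- 1.0248i.
For a conjugate pair |z|^2 = z * conj(z) = (product of roots) = c/a = 1/(0.929) = 1.076426, so |z| = sqrt(1.076426) = 1.0375 for both roots.
Moduli of all roots: 1.0375, 1.0375.
All moduli strictly greater than 1? Yes.
Verdict: Stationary.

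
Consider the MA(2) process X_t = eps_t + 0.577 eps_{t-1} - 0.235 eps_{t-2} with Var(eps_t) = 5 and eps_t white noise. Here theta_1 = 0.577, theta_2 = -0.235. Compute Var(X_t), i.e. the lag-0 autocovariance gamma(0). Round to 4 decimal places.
\gamma(0) = 6.9408

For an MA(q) process X_t = eps_t + sum_i theta_i eps_{t-i} with
Var(eps_t) = sigma^2, the variance is
  gamma(0) = sigma^2 * (1 + sum_i theta_i^2).
  sum_i theta_i^2 = (0.577)^2 + (-0.235)^2 = 0.332929 + 0.055225 = 0.388154.
  gamma(0) = 5 * (1 + 0.388154) = 5 * 1.388154 = 6.94077, which rounds to 6.9408.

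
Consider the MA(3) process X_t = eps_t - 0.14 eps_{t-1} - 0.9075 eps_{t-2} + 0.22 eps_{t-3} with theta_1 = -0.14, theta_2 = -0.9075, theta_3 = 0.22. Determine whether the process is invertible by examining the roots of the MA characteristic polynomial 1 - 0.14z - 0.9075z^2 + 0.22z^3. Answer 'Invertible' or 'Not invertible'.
\text{Invertible}

The MA(q) characteristic polynomial is P(z) = 1 - 0.14z - 0.9075z^2 + 0.22z^3.
Invertibility requires all roots to lie outside the unit circle, i.e. |z| > 1 for every root.
Degree 3: look for a simple real root z0 first, then factor out (1 - z/z0) and solve the remaining quadratic.
Testing z0 = 4: P(4) = 1 + (-0.14)(4) + (-0.9075)(4)^2 + (0.22)(4)^3
  = 1 + (-0.56) + (-14.52) + (14.08) = 0.  So z_0 = 4 is a root, |z_0| = 4.
Divide out the factor (1 - 0.25 z) = (1 - z/z0) (since 1/z0 = 0.25):
  P(z) = (1 - 0.25 z)(1 + (0.11) z + (-0.88) z^2)
  [check: z-coef 0.11 - (0.25) = -0.14; z^2-coef -0.88 - (0.25)(0.11) = -0.9075; z^3-coef -(0.25)(-0.88) = 0.22.]
Remaining roots from the quadratic factor 1 + (0.11) z + (-0.88) z^2:
  Set 1 + (0.11) z + (-0.88) z^2 = 0, i.e. a z^2 + b z + c = 0 with a = -0.88, b = 0.11, c = 1.
  Discriminant D = b^2 - 4ac = (0.11)^2 - 4*(-0.88)*1 = 0.0121 - (-3.52) = 3.5321.
  D >= 0, so the roots are real: z = (-b +/- sqrt(D)) / (2a) = (-0.11 +/- 1.879388) / (-1.76).
    z_1 = (-0.11 + 1.879388) / (-1.76) = -1.0053,   |z_1| = 1.0053.
    z_2 = (-0.11 - 1.879388) / (-1.76) = 1.1303,   |z_2| = 1.1303.
Moduli of all roots: 4.0000, 1.0053, 1.1303.
All moduli strictly greater than 1? Yes.
Verdict: Invertible.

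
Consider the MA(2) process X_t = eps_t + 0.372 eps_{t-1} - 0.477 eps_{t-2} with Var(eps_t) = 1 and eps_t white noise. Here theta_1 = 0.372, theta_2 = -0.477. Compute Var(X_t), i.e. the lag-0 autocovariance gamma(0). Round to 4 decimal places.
\gamma(0) = 1.3659

For an MA(q) process X_t = eps_t + sum_i theta_i eps_{t-i} with
Var(eps_t) = sigma^2, the variance is
  gamma(0) = sigma^2 * (1 + sum_i theta_i^2).
  sum_i theta_i^2 = (0.372)^2 + (-0.477)^2 = 0.138384 + 0.227529 = 0.365913.
  gamma(0) = 1 * (1 + 0.365913) = 1 * 1.365913 = 1.365913, which rounds to 1.3659.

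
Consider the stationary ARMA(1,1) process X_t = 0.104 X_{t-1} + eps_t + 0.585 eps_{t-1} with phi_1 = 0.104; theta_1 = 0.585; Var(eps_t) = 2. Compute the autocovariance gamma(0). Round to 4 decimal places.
\gamma(0) = 2.9598

Multiply the model equation by X_{t-k} and take expectations. With theta_0 = psi_0 = 1 and psi_j the MA(infinity) weights, this gives
  gamma(k) - sum_i phi_i gamma(k-i) = c_k,
  c_k = sigma^2 * sum_{j=k..q} theta_j psi_{j-k}   (c_k = 0 for k > q),
using gamma(-m) = gamma(m).
psi-weights needed (psi_j = theta_j + sum_i phi_i psi_{j-i}):
  psi_1 = theta_1 + phi_1 = 0.585 + (0.104) = 0.689
Right-hand sides:
  c_0 = sigma^2 (1 + theta_1 psi_1) = 2 * (1 + (0.585)(0.689)) = 2 * 1.403065 = 2.80613
  c_1 = sigma^2 theta_1 = 2 * (0.585) = 1.17
  c_2 = 0
Equations for k = 0 and k = 1 (AR order 1):
  gamma(0) = phi_1 gamma(1) + c_0
  gamma(1) = phi_1 gamma(0) + c_1
Substituting the second into the first: gamma(0) (1 - phi_1^2) = c_0 + phi_1 c_1, so
  gamma(0) = (c_0 + phi_1 c_1) / (1 - phi_1^2) = (2.80613 + (0.104)(1.17)) / (1 - (0.104)^2) = 2.92781 / 0.989184 = 2.959823.
Therefore gamma(0) = 2.9598 (to 4 decimal places).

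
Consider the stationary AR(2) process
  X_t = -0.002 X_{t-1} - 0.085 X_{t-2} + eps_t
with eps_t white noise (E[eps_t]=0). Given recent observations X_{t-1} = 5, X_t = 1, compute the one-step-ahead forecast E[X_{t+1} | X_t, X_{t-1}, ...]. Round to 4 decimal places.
E[X_{t+1} \mid \mathcal F_t] = -0.4270

For an AR(p) model X_t = c + sum_i phi_i X_{t-i} + eps_t, the
one-step-ahead conditional mean is
  E[X_{t+1} | X_t, ...] = c + sum_i phi_i X_{t+1-i}.
Substitute known values:
  E[X_{t+1} | ...] = (-0.002) * (1) + (-0.085) * (5)
                   = -0.4270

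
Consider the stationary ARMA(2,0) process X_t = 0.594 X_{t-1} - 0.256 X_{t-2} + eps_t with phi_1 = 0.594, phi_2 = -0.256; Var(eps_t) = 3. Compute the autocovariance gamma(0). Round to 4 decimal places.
\gamma(0) = 4.1353

Multiply the model equation by X_{t-k} and take expectations. With theta_0 = psi_0 = 1 and psi_j the MA(infinity) weights, this gives
  gamma(k) - sum_i phi_i gamma(k-i) = c_k,
  c_k = sigma^2 * sum_{j=k..q} theta_j psi_{j-k}   (c_k = 0 for k > q),
using gamma(-m) = gamma(m).
Pure AR (q = 0): c_0 = sigma^2 = 3, c_k = 0 for k >= 1.
Equations for k = 0, 1, 2 (AR order 2, c_2 = 0):
  (E0) gamma(0) = phi_1 gamma(1) + phi_2 gamma(2) + c_0
  (E1) gamma(1) = phi_1 gamma(0) + phi_2 gamma(1) + c_1
  (E2) gamma(2) = phi_1 gamma(1) + phi_2 gamma(0)
From (E1): gamma(1) = A gamma(0) + B with
  A = phi_1 / (1 - phi_2) = 0.594 / 1.256 = 0.47293,   B = c_1 / (1 - phi_2) = 0 / 1.256 = 0.
Insert (E2) into (E0): gamma(0) (1 - phi_2^2) = phi_1 (1 + phi_2) gamma(1) + c_0.
  phi_1 (1 + phi_2) = (0.594)(0.744) = 0.441936,   1 - phi_2^2 = 0.934464.
Replace gamma(1) by A gamma(0) + B and collect gamma(0):
  gamma(0) [0.934464 - (0.441936)(0.47293)] = c_0 = 3
  gamma(0) * 0.725459 = 3
  gamma(0) = 3 / 0.725459 = 4.135312.
Therefore gamma(0) = 4.1353 (to 4 decimal places).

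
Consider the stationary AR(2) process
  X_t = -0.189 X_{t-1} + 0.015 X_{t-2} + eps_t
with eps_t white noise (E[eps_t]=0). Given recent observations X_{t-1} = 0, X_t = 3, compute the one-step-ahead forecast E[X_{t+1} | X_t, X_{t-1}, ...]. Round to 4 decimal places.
E[X_{t+1} \mid \mathcal F_t] = -0.5670

For an AR(p) model X_t = c + sum_i phi_i X_{t-i} + eps_t, the
one-step-ahead conditional mean is
  E[X_{t+1} | X_t, ...] = c + sum_i phi_i X_{t+1-i}.
Substitute known values:
  E[X_{t+1} | ...] = (-0.189) * (3) + (0.015) * (0)
                   = -0.5670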